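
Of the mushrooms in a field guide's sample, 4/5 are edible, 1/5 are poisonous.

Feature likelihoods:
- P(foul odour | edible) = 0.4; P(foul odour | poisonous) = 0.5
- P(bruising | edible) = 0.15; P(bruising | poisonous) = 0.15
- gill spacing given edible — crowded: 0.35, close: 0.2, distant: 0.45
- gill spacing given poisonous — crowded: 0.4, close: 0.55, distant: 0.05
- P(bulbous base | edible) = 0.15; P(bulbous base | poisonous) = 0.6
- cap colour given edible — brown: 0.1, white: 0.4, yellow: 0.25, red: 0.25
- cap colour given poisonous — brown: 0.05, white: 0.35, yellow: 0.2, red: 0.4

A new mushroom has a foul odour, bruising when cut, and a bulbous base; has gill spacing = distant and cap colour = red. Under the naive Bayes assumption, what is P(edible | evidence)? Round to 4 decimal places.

0.8182

edible: 0.8 × 0.4 × 0.15 × 0.45 × 0.15 × 0.25 = 0.00081
poisonous: 0.2 × 0.5 × 0.15 × 0.05 × 0.6 × 0.4 = 0.00018
P(edible | x) = 0.00081 / 0.00099 ≈ 0.8182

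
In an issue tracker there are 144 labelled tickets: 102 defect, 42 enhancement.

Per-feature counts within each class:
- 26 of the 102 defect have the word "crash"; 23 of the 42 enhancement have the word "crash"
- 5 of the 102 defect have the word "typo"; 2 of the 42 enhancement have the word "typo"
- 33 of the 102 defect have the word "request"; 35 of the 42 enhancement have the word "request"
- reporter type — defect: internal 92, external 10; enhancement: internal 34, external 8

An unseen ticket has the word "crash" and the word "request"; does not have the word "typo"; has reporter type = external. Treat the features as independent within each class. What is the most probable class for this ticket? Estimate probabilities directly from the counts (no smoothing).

enhancement

defect: (102/144) × (26/102) × (97/102) × (33/102) × (10/102) ≈ 0.00544623
enhancement: (42/144) × (23/42) × (40/42) × (35/42) × (8/42) ≈ 0.0241455
Highest score → enhancement.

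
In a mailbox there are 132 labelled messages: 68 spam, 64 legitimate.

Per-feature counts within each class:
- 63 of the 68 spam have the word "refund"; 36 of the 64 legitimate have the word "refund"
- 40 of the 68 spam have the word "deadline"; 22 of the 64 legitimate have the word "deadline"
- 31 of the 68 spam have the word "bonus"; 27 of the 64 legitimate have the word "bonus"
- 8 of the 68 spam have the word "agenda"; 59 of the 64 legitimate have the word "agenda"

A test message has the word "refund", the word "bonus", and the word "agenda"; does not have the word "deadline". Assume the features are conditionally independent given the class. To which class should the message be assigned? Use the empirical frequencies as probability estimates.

spam: (68/132) × (63/68) × (28/68) × (31/68) × (8/68) ≈ 0.0105402
legitimate: (64/132) × (36/64) × (42/64) × (27/64) × (59/64) ≈ 0.0696071
Highest score → legitimate.

legitimate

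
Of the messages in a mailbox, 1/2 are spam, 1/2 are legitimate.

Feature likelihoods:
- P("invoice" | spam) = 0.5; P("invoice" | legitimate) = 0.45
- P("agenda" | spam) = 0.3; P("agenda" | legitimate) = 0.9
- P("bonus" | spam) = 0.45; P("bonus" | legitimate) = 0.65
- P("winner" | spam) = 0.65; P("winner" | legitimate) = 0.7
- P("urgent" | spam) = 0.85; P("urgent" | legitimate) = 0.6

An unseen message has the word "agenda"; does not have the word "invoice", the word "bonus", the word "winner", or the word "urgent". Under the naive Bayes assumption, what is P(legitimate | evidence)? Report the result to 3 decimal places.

spam: 0.5 × (1−0.5) × 0.3 × (1−0.45) × (1−0.65) × (1−0.85) = 0.002165625
legitimate: 0.5 × (1−0.45) × 0.9 × (1−0.65) × (1−0.7) × (1−0.6) = 0.010395
P(legitimate | x) = 0.010395 / 0.012560625 ≈ 0.828

0.828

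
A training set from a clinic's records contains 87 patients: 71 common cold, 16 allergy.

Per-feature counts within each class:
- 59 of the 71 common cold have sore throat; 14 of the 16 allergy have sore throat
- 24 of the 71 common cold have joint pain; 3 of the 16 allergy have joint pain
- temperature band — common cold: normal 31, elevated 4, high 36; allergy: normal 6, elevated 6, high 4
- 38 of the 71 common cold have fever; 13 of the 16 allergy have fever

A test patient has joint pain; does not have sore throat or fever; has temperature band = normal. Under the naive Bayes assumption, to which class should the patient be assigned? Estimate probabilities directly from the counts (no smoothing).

common cold

common cold: (71/87) × (12/71) × (24/71) × (31/71) × (33/71) ≈ 0.0094618
allergy: (16/87) × (2/16) × (3/16) × (6/16) × (3/16) ≈ 0.000303071
Highest score → common cold.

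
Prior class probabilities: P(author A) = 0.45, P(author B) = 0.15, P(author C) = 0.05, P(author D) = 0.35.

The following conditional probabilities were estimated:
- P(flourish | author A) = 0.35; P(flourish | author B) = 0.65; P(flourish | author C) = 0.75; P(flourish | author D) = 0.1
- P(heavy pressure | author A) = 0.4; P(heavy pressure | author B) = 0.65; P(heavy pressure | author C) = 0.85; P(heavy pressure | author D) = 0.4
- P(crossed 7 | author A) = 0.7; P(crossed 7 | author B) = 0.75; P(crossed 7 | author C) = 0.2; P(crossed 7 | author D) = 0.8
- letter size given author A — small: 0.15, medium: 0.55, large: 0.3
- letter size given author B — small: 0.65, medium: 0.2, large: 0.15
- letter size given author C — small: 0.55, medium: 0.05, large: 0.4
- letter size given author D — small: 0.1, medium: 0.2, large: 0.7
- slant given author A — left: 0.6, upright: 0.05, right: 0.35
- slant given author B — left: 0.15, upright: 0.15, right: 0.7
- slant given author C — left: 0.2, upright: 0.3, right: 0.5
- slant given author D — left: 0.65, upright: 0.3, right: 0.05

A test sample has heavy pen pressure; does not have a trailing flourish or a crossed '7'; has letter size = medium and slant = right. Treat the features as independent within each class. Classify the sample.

author A: 0.45 × (1−0.35) × 0.4 × (1−0.7) × 0.55 × 0.35 = 0.00675675
author B: 0.15 × (1−0.65) × 0.65 × (1−0.75) × 0.2 × 0.7 = 0.001194375
author C: 0.05 × (1−0.75) × 0.85 × (1−0.2) × 0.05 × 0.5 = 0.0002125
author D: 0.35 × (1−0.1) × 0.4 × (1−0.8) × 0.2 × 0.05 = 0.000252
Highest score → author A.

author A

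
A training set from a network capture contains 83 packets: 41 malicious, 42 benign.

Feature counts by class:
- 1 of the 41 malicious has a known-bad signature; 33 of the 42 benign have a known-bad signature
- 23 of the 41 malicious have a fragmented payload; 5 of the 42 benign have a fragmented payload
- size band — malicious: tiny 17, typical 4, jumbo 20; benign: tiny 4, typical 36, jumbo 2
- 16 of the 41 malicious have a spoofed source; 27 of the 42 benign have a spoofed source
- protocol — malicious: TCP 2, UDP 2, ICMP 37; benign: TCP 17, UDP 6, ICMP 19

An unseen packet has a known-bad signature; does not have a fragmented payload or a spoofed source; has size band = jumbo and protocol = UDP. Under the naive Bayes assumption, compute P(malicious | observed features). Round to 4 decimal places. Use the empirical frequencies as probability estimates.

malicious: (41/83) × (1/41) × (18/41) × (20/41) × (25/41) × (2/41) ≈ 0.0000767466
benign: (42/83) × (33/42) × (37/42) × (2/42) × (15/42) × (6/42) ≈ 0.000850967
P(malicious | x) = 0.0000767466 / 0.0009277136 ≈ 0.0827

0.0827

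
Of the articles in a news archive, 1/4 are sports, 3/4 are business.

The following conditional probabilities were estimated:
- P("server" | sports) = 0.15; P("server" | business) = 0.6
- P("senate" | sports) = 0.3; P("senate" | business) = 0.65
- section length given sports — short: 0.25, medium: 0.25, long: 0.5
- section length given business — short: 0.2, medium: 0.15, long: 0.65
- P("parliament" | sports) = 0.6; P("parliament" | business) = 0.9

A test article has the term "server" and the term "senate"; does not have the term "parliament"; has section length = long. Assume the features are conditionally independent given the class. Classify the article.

sports: 0.25 × 0.15 × 0.3 × 0.5 × (1−0.6) = 0.00225
business: 0.75 × 0.6 × 0.65 × 0.65 × (1−0.9) = 0.0190125
Highest score → business.

business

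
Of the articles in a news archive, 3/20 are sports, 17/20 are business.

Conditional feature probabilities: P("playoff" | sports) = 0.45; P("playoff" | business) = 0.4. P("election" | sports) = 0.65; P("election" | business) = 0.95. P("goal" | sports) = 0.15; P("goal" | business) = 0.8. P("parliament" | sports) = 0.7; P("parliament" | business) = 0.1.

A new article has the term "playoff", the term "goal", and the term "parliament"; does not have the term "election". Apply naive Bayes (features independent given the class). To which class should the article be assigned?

sports: 0.15 × 0.45 × (1−0.65) × 0.15 × 0.7 = 0.002480625
business: 0.85 × 0.4 × (1−0.95) × 0.8 × 0.1 = 0.00136
Highest score → sports.

sports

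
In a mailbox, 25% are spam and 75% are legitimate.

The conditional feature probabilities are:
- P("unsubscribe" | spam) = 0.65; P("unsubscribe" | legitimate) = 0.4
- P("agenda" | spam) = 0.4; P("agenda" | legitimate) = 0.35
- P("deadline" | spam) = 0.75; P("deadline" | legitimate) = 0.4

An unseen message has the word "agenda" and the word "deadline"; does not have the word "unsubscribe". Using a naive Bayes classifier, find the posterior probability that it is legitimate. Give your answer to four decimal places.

0.7059

spam: 0.25 × (1−0.65) × 0.4 × 0.75 = 0.02625
legitimate: 0.75 × (1−0.4) × 0.35 × 0.4 = 0.063
P(legitimate | x) = 0.063 / 0.08925 ≈ 0.7059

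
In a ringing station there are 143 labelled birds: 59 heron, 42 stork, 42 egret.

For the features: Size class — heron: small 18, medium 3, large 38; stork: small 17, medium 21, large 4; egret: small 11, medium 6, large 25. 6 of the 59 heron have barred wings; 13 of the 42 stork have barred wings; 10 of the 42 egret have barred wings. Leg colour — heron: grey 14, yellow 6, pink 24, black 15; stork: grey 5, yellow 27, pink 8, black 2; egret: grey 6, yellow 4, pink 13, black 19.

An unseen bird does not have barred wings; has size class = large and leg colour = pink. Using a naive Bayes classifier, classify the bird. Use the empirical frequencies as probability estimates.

heron

heron: (59/143) × (38/59) × (53/59) × (24/59) ≈ 0.0971026
stork: (42/143) × (4/42) × (29/42) × (8/42) ≈ 0.00367886
egret: (42/143) × (25/42) × (32/42) × (13/42) ≈ 0.0412286
Highest score → heron.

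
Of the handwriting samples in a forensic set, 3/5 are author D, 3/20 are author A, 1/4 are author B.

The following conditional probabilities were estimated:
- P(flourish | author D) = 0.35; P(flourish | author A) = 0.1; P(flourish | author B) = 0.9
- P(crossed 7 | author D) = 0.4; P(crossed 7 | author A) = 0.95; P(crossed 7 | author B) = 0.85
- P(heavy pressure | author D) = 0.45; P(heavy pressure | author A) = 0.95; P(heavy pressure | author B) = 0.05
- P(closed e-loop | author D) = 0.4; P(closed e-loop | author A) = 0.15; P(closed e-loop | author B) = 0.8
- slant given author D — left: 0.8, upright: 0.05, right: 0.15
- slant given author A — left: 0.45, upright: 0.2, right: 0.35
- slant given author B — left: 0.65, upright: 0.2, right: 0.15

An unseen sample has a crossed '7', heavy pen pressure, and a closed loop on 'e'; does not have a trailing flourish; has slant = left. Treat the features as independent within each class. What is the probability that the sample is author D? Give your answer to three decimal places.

0.719

author D: 0.6 × (1−0.35) × 0.4 × 0.45 × 0.4 × 0.8 = 0.022464
author A: 0.15 × (1−0.1) × 0.95 × 0.95 × 0.15 × 0.45 = 0.00822403125
author B: 0.25 × (1−0.9) × 0.85 × 0.05 × 0.8 × 0.65 = 0.0005525
P(author D | x) = 0.022464 / 0.03124053125 ≈ 0.719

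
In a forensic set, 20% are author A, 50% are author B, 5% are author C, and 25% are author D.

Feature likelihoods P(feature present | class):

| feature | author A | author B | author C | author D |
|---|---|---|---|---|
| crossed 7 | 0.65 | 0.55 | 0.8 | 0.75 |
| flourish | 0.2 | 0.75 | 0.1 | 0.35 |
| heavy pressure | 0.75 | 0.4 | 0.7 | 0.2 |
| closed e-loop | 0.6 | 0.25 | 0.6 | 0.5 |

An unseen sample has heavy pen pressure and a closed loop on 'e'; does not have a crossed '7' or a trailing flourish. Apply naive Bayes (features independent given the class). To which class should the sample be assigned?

author A

author A: 0.2 × (1−0.65) × (1−0.2) × 0.75 × 0.6 = 0.0252
author B: 0.5 × (1−0.55) × (1−0.75) × 0.4 × 0.25 = 0.005625
author C: 0.05 × (1−0.8) × (1−0.1) × 0.7 × 0.6 = 0.00378
author D: 0.25 × (1−0.75) × (1−0.35) × 0.2 × 0.5 = 0.0040625
Highest score → author A.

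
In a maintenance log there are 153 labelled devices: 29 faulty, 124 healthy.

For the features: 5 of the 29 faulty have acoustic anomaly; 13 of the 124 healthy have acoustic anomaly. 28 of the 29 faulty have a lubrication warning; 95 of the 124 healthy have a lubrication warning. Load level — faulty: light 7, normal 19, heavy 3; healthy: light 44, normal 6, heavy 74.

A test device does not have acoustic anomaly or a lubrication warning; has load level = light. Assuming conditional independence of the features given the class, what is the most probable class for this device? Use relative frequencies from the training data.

faulty: (29/153) × (24/29) × (1/29) × (7/29) ≈ 0.00130564
healthy: (124/153) × (111/124) × (29/124) × (44/124) ≈ 0.0602059
Highest score → healthy.

healthy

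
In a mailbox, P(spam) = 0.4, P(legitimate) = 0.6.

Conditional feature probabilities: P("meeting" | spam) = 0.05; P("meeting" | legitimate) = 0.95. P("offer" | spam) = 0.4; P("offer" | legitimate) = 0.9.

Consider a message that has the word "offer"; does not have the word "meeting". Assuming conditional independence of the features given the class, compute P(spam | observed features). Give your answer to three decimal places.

spam: 0.4 × (1−0.05) × 0.4 = 0.152
legitimate: 0.6 × (1−0.95) × 0.9 = 0.027
P(spam | x) = 0.152 / 0.179 ≈ 0.849

0.849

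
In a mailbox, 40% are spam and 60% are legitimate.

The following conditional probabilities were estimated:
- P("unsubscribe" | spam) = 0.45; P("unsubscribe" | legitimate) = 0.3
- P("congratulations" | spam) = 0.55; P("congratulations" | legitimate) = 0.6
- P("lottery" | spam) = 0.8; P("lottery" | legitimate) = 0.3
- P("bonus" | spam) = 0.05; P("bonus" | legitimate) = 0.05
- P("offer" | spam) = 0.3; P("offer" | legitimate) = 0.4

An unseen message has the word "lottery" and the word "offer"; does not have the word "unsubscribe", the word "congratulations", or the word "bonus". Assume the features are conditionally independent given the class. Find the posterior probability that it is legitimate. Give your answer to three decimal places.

spam: 0.4 × (1−0.45) × (1−0.55) × 0.8 × (1−0.05) × 0.3 = 0.022572
legitimate: 0.6 × (1−0.3) × (1−0.6) × 0.3 × (1−0.05) × 0.4 = 0.019152
P(legitimate | x) = 0.019152 / 0.041724 ≈ 0.459

0.459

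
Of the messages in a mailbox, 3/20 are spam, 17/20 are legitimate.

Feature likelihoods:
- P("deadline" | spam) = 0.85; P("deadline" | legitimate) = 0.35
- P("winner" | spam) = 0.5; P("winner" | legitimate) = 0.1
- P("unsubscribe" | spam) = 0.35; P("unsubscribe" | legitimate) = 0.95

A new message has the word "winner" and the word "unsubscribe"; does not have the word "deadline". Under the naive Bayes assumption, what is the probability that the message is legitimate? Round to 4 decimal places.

0.9302

spam: 0.15 × (1−0.85) × 0.5 × 0.35 = 0.0039375
legitimate: 0.85 × (1−0.35) × 0.1 × 0.95 = 0.0524875
P(legitimate | x) = 0.0524875 / 0.056425 ≈ 0.9302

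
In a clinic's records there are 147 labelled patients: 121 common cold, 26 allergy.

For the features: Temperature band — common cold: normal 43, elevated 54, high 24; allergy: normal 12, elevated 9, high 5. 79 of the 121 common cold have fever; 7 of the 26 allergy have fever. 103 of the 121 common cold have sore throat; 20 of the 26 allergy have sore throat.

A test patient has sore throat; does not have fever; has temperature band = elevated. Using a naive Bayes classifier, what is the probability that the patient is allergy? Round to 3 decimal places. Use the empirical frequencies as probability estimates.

common cold: (121/147) × (54/121) × (42/121) × (103/121) ≈ 0.108541
allergy: (26/147) × (9/26) × (19/26) × (20/26) ≈ 0.0344161
P(allergy | x) = 0.0344161 / 0.1429571 ≈ 0.241

0.241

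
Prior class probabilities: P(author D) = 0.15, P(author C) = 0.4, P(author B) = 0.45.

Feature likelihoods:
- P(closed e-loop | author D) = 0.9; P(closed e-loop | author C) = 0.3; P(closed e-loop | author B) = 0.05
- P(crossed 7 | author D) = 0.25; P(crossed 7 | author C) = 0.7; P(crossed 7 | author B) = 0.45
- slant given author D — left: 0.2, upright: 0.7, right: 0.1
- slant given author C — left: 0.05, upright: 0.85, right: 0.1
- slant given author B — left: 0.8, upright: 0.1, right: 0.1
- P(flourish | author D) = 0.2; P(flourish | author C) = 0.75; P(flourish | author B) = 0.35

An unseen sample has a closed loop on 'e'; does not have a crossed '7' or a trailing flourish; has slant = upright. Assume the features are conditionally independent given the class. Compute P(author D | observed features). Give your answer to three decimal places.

0.870

author D: 0.15 × 0.9 × (1−0.25) × 0.7 × (1−0.2) = 0.0567
author C: 0.4 × 0.3 × (1−0.7) × 0.85 × (1−0.75) = 0.00765
author B: 0.45 × 0.05 × (1−0.45) × 0.1 × (1−0.35) = 0.000804375
P(author D | x) = 0.0567 / 0.065154375 ≈ 0.870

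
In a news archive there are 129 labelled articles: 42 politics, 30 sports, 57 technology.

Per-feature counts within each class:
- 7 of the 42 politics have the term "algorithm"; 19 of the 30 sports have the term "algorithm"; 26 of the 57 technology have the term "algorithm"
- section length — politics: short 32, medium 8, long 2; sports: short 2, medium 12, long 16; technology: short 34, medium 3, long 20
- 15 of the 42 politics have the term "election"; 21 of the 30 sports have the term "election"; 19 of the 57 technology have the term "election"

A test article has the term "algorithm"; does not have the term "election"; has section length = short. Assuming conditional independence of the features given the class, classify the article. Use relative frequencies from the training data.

technology

politics: (42/129) × (7/42) × (32/42) × (27/42) ≈ 0.0265781
sports: (30/129) × (19/30) × (2/30) × (9/30) ≈ 0.00294574
technology: (57/129) × (26/57) × (34/57) × (38/57) ≈ 0.0801487
Highest score → technology.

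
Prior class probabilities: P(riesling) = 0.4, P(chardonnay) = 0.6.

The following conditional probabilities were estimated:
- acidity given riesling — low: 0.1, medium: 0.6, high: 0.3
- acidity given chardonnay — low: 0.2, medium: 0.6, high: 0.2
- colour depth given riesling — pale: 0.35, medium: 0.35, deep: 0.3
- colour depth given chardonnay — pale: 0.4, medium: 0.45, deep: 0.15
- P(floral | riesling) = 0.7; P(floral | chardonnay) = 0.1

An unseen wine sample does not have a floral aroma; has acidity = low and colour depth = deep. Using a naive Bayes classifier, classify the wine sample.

riesling: 0.4 × 0.1 × 0.3 × (1−0.7) = 0.0036
chardonnay: 0.6 × 0.2 × 0.15 × (1−0.1) = 0.0162
Highest score → chardonnay.

chardonnay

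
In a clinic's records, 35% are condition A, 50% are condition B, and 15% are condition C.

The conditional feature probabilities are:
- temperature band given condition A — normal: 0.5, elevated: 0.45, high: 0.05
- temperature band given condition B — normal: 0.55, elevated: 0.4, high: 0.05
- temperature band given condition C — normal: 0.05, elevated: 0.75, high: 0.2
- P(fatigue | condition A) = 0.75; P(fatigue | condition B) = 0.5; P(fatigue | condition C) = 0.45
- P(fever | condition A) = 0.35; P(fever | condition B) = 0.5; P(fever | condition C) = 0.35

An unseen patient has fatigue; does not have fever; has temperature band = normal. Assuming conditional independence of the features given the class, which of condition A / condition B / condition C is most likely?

condition A: 0.35 × 0.5 × 0.75 × (1−0.35) = 0.0853125
condition B: 0.5 × 0.55 × 0.5 × (1−0.5) = 0.06875
condition C: 0.15 × 0.05 × 0.45 × (1−0.35) = 0.00219375
Highest score → condition A.

condition A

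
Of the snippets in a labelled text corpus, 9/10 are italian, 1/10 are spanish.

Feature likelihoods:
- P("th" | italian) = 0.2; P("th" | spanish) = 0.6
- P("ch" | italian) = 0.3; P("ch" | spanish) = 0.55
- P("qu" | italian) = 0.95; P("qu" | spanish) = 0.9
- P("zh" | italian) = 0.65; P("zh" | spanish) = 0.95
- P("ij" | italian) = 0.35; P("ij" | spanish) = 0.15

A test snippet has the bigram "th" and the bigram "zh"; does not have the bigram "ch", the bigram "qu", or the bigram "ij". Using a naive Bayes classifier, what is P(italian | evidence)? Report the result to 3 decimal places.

0.550

italian: 0.9 × 0.2 × (1−0.3) × (1−0.95) × 0.65 × (1−0.35) = 0.00266175
spanish: 0.1 × 0.6 × (1−0.55) × (1−0.9) × 0.95 × (1−0.15) = 0.00218025
P(italian | x) = 0.00266175 / 0.004842 ≈ 0.550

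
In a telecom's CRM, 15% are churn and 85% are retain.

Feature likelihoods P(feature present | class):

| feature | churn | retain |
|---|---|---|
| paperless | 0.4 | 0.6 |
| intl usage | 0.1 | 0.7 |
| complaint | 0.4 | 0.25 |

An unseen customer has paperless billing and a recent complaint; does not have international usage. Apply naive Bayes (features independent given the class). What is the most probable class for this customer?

churn: 0.15 × 0.4 × (1−0.1) × 0.4 = 0.0216
retain: 0.85 × 0.6 × (1−0.7) × 0.25 = 0.03825
Highest score → retain.

retain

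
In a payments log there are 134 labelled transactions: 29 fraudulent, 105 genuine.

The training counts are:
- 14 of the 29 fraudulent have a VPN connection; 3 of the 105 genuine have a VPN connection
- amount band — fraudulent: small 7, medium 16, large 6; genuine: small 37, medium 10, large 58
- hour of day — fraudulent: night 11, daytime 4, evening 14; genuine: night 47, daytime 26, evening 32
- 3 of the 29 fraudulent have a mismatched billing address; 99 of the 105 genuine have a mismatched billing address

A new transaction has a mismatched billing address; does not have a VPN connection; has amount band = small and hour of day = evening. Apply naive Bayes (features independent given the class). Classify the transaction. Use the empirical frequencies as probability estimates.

genuine

fraudulent: (29/134) × (15/29) × (7/29) × (14/29) × (3/29) ≈ 0.0013494
genuine: (105/134) × (102/105) × (37/105) × (32/105) × (99/105) ≈ 0.0770751
Highest score → genuine.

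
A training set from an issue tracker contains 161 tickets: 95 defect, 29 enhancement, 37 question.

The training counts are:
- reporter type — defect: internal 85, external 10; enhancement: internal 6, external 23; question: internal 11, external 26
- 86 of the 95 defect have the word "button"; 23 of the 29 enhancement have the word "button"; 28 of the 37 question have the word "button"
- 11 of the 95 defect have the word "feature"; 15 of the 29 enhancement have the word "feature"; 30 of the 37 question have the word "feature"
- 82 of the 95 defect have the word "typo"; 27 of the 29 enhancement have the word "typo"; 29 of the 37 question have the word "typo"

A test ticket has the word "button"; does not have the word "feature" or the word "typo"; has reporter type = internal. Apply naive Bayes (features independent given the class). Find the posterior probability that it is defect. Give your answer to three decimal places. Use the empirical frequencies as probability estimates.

0.949

defect: (95/161) × (85/95) × (86/95) × (84/95) × (13/95) ≈ 0.0578287
enhancement: (29/161) × (6/29) × (23/29) × (14/29) × (2/29) ≈ 0.00098405
question: (37/161) × (11/37) × (28/37) × (7/37) × (8/37) ≈ 0.00211499
P(defect | x) = 0.0578287 / 0.06092774 ≈ 0.949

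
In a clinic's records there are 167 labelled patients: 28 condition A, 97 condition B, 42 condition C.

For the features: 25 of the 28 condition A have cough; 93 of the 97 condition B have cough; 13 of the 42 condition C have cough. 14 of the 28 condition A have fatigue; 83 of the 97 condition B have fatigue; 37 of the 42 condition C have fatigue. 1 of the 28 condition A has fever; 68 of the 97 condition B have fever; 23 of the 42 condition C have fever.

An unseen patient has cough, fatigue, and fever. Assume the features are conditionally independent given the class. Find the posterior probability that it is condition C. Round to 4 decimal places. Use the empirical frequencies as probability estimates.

0.1003

condition A: (28/167) × (25/28) × (14/28) × (1/28) ≈ 0.00267322
condition B: (97/167) × (93/97) × (83/97) × (68/97) ≈ 0.334049
condition C: (42/167) × (13/42) × (37/42) × (23/42) ≈ 0.0375541
P(condition C | x) = 0.0375541 / 0.37427632 ≈ 0.1003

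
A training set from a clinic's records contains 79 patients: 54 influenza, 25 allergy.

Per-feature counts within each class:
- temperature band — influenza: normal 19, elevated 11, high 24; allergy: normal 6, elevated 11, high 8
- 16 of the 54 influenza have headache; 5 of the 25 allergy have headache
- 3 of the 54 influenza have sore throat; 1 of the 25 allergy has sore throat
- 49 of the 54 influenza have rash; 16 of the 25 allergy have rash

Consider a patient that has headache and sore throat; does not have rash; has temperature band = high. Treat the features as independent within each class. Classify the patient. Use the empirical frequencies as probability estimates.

influenza

influenza: (54/79) × (24/54) × (16/54) × (3/54) × (5/54) ≈ 0.000463035
allergy: (25/79) × (8/25) × (5/25) × (1/25) × (9/25) ≈ 0.000291646
Highest score → influenza.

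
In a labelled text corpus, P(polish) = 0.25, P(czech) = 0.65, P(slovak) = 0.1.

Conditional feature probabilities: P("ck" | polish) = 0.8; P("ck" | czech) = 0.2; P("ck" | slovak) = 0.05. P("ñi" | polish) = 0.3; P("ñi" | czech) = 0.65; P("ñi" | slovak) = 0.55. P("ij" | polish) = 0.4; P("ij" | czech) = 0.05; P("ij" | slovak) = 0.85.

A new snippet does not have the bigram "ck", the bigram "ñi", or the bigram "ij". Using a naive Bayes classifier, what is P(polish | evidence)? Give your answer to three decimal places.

polish: 0.25 × (1−0.8) × (1−0.3) × (1−0.4) = 0.021
czech: 0.65 × (1−0.2) × (1−0.65) × (1−0.05) = 0.1729
slovak: 0.1 × (1−0.05) × (1−0.55) × (1−0.85) = 0.0064125
P(polish | x) = 0.021 / 0.2003125 ≈ 0.105

0.105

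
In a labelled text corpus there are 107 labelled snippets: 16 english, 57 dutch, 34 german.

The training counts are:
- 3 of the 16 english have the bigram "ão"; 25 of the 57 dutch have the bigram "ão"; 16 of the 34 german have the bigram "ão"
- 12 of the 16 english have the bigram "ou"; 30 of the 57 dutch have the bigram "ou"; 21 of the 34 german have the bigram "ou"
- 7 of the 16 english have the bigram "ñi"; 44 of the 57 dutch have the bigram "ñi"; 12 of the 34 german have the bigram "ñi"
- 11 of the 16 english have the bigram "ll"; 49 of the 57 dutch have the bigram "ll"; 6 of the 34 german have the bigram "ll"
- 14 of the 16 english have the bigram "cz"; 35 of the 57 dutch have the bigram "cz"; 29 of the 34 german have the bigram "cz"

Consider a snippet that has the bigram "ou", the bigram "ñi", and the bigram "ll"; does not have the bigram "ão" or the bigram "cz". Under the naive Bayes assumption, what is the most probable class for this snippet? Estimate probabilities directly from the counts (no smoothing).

dutch

english: (16/107) × (13/16) × (12/16) × (7/16) × (11/16) × (2/16) ≈ 0.00342595
dutch: (57/107) × (32/57) × (30/57) × (44/57) × (49/57) × (22/57) ≈ 0.0403143
german: (34/107) × (18/34) × (21/34) × (12/34) × (6/34) × (5/34) ≈ 0.000951689
Highest score → dutch.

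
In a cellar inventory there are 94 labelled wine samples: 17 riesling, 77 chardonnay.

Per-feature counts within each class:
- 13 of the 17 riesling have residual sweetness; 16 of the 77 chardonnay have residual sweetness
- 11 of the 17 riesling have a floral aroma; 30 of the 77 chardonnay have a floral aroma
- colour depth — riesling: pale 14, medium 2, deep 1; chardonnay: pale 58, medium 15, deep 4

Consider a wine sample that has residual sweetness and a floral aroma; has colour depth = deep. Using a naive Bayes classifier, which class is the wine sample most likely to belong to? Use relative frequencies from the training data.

riesling: (17/94) × (13/17) × (11/17) × (1/17) ≈ 0.00526393
chardonnay: (77/94) × (16/77) × (30/77) × (4/77) ≈ 0.00344502
Highest score → riesling.

riesling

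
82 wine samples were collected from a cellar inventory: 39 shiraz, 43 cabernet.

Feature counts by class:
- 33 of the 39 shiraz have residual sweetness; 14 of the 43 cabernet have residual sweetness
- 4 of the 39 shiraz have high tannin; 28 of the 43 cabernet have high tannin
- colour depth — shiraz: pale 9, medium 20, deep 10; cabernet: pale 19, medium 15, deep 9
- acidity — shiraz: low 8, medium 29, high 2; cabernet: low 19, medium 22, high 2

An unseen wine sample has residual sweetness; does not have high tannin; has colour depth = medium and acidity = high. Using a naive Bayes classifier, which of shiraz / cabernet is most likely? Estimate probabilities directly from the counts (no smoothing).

shiraz: (39/82) × (33/39) × (35/39) × (20/39) × (2/39) ≈ 0.00949805
cabernet: (43/82) × (14/43) × (15/43) × (15/43) × (2/43) ≈ 0.000966321
Highest score → shiraz.

shiraz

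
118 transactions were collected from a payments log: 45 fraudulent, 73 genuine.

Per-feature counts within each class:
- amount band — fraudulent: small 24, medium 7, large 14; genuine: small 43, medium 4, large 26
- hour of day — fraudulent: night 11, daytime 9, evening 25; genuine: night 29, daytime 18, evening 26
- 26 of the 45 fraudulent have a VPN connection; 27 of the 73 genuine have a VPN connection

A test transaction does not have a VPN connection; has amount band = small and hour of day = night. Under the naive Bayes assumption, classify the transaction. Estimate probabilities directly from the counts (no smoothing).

fraudulent: (45/118) × (24/45) × (11/45) × (19/45) ≈ 0.0209918
genuine: (73/118) × (43/73) × (29/73) × (46/73) ≈ 0.0912214
Highest score → genuine.

genuine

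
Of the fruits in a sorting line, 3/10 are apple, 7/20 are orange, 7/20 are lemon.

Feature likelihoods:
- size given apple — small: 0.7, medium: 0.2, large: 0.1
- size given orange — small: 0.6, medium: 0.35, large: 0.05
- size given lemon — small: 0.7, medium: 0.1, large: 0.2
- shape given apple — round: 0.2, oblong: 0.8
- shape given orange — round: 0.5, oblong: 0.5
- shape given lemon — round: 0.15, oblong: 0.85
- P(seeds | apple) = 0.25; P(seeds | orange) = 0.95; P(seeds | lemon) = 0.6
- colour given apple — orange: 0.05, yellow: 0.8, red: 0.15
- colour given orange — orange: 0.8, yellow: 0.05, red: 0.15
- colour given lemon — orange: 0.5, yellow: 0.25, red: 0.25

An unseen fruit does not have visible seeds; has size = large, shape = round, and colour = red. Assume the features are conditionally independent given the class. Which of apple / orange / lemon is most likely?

lemon

apple: 0.3 × 0.1 × 0.2 × (1−0.25) × 0.15 = 0.000675
orange: 0.35 × 0.05 × 0.5 × (1−0.95) × 0.15 = 0.000065625
lemon: 0.35 × 0.2 × 0.15 × (1−0.6) × 0.25 = 0.00105
Highest score → lemon.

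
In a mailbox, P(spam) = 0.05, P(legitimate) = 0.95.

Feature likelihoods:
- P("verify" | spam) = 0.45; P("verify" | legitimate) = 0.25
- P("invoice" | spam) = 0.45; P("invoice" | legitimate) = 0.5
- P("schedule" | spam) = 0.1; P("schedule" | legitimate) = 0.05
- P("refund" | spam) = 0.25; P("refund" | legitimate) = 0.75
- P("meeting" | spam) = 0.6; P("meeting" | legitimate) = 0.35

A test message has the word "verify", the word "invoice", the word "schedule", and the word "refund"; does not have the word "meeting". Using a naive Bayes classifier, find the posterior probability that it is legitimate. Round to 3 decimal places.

0.966

spam: 0.05 × 0.45 × 0.45 × 0.1 × 0.25 × (1−0.6) = 0.00010125
legitimate: 0.95 × 0.25 × 0.5 × 0.05 × 0.75 × (1−0.35) = 0.00289453125
P(legitimate | x) = 0.00289453125 / 0.00299578125 ≈ 0.966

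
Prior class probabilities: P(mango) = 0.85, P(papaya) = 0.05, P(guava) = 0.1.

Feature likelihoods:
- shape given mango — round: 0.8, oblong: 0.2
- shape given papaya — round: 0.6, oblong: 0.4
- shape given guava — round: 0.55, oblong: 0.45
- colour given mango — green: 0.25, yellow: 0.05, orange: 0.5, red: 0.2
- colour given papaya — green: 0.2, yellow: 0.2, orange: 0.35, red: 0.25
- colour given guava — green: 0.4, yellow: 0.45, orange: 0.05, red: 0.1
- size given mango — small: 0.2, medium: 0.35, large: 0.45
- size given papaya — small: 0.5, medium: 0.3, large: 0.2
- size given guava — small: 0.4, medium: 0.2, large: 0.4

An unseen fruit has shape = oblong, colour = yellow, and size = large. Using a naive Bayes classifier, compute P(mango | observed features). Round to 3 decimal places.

mango: 0.85 × 0.2 × 0.05 × 0.45 = 0.003825
papaya: 0.05 × 0.4 × 0.2 × 0.2 = 0.0008
guava: 0.1 × 0.45 × 0.45 × 0.4 = 0.0081
P(mango | x) = 0.003825 / 0.012725 ≈ 0.301

0.301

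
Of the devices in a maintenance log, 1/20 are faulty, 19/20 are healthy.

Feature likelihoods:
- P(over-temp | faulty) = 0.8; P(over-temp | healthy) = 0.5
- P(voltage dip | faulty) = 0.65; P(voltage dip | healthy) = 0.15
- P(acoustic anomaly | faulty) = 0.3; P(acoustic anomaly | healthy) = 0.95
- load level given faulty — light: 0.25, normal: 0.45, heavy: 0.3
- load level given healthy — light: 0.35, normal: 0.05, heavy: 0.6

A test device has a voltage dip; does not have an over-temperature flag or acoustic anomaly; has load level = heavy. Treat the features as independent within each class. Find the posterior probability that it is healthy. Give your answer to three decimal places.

faulty: 0.05 × (1−0.8) × 0.65 × (1−0.3) × 0.3 = 0.001365
healthy: 0.95 × (1−0.5) × 0.15 × (1−0.95) × 0.6 = 0.0021375
P(healthy | x) = 0.0021375 / 0.0035025 ≈ 0.610

0.610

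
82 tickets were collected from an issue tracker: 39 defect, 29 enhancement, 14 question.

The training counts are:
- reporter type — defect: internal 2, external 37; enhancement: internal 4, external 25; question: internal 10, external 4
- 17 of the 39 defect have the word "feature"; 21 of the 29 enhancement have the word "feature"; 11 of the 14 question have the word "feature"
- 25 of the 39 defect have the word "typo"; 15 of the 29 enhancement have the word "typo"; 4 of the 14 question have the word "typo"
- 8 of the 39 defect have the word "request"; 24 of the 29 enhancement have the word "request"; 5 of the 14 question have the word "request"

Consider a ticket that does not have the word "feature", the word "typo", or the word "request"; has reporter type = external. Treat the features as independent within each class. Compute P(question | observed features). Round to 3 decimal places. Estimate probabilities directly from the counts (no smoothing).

0.057

defect: (39/82) × (37/39) × (22/39) × (14/39) × (31/39) ≈ 0.0726284
enhancement: (29/82) × (25/29) × (8/29) × (14/29) × (5/29) ≈ 0.00700036
question: (14/82) × (4/14) × (3/14) × (10/14) × (9/14) ≈ 0.00479983
P(question | x) = 0.00479983 / 0.08442859 ≈ 0.057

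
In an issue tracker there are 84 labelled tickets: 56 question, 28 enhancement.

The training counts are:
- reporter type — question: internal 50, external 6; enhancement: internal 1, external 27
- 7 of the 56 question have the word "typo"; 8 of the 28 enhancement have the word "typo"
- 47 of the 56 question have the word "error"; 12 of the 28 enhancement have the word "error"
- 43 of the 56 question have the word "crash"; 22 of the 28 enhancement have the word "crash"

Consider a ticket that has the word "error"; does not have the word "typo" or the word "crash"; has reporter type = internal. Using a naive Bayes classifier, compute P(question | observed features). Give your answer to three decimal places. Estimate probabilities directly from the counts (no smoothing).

question: (56/84) × (50/56) × (49/56) × (47/56) × (13/56) ≈ 0.101476
enhancement: (28/84) × (1/28) × (20/28) × (12/28) × (6/28) ≈ 0.000780925
P(question | x) = 0.101476 / 0.102256925 ≈ 0.992

0.992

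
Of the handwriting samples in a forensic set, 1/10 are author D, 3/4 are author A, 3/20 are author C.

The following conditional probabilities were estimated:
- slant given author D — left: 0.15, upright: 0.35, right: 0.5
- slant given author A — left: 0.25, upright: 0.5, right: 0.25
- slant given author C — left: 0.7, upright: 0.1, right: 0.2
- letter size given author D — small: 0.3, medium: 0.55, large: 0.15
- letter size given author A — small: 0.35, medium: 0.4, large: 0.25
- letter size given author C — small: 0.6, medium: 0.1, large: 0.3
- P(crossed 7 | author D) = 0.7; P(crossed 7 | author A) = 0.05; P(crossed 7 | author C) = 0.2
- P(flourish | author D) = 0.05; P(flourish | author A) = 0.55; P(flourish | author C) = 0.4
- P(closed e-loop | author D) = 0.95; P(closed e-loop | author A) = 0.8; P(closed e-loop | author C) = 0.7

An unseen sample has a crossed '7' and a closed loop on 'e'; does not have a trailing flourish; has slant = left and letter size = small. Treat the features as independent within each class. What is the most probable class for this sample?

author D: 0.1 × 0.15 × 0.3 × 0.7 × (1−0.05) × 0.95 = 0.002842875
author A: 0.75 × 0.25 × 0.35 × 0.05 × (1−0.55) × 0.8 = 0.00118125
author C: 0.15 × 0.7 × 0.6 × 0.2 × (1−0.4) × 0.7 = 0.005292
Highest score → author C.

author C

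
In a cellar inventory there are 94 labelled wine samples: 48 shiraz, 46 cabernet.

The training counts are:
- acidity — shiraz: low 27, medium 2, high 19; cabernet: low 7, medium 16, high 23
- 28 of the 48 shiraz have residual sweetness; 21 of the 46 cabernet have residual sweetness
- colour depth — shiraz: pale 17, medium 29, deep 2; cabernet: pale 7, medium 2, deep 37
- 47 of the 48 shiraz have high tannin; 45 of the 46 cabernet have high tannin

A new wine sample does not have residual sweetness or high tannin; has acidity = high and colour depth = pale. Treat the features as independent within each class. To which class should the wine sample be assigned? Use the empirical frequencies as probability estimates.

shiraz

shiraz: (48/94) × (19/48) × (20/48) × (17/48) × (1/48) ≈ 0.000621414
cabernet: (46/94) × (23/46) × (25/46) × (7/46) × (1/46) ≈ 0.000439911
Highest score → shiraz.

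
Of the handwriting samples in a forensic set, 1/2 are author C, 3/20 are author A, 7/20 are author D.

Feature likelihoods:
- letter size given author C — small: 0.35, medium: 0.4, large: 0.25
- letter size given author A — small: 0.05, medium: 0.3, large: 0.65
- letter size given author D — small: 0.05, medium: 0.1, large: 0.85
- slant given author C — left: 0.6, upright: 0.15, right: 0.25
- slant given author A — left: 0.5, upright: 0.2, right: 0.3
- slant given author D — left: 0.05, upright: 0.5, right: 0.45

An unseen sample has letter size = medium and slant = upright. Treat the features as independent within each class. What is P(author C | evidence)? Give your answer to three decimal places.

0.531

author C: 0.5 × 0.4 × 0.15 = 0.03
author A: 0.15 × 0.3 × 0.2 = 0.009
author D: 0.35 × 0.1 × 0.5 = 0.0175
P(author C | x) = 0.03 / 0.0565 ≈ 0.531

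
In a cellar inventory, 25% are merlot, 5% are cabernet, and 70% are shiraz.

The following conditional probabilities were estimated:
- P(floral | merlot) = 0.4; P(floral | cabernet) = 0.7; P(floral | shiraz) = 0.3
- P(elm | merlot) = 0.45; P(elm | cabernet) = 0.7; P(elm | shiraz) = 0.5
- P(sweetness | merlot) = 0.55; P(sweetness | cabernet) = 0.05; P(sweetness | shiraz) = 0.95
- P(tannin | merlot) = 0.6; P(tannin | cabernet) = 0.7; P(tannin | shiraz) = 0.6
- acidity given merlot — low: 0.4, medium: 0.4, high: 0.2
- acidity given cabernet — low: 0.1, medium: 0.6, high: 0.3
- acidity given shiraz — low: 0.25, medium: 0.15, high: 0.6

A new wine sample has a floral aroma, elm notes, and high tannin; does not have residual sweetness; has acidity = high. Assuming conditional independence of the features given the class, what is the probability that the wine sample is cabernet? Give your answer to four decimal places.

0.5308

merlot: 0.25 × 0.4 × 0.45 × (1−0.55) × 0.6 × 0.2 = 0.00243
cabernet: 0.05 × 0.7 × 0.7 × (1−0.05) × 0.7 × 0.3 = 0.00488775
shiraz: 0.7 × 0.3 × 0.5 × (1−0.95) × 0.6 × 0.6 = 0.00189
P(cabernet | x) = 0.00488775 / 0.00920775 ≈ 0.5308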